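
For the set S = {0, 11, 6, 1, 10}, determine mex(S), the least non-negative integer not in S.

2

The values 0, 1 are all present; 2 is the first non-negative integer missing from the set.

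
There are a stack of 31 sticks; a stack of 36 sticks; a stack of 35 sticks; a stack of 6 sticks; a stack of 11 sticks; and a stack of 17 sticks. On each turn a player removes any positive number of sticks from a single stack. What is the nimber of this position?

Write each in binary and XOR column by column:
  011111  (31)
  100100  (36)
  100011  (35)
  000110  (6)
  001011  (11)
  010001  (17)
  ------
  000100  (4)

4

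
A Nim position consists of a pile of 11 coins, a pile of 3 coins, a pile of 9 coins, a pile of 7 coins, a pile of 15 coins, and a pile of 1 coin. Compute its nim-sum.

Write each in binary and XOR column by column:
  1011  (11)
  0011  (3)
  1001  (9)
  0111  (7)
  1111  (15)
  0001  (1)
  ----
  1000  (8)

8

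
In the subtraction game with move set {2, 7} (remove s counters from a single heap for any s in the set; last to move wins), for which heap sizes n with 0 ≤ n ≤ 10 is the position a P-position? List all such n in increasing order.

0, 1, 4, 5, 9, 10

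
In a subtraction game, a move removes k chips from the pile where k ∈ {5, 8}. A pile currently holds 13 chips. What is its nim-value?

Compute g(0), g(1), … for moves {5, 8}:
k:     0  1  2  3  4  5  6  7  8  9 10 11 12 13
g(k):  0  0  0  0  0  1  1  1  1  1  2  2  2  0
So g(13) = 0.

0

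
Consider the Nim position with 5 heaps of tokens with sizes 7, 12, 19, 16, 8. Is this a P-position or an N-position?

Bitwise XOR of the heap sizes:
  00111  (7)
  01100  (12)
  10011  (19)
  10000  (16)
  01000  (8)
  -----
  00000  (0)
The nim-sum is 0, so this is a P-position: the player to move is in a losing position under optimal play.

P-position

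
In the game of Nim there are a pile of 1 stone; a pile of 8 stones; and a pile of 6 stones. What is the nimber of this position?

15

Bitwise XOR of the heap sizes:
  0001  (1)
  1000  (8)
  0110  (6)
  ----
  1111  (15)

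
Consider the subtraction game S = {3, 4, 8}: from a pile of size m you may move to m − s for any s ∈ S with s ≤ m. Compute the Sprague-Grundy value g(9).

3

Compute g(0), g(1), … for moves {3, 4, 8}:
g(0) = mex{} = 0
g(1) = mex{} = 0
g(2) = mex{} = 0
g(3) = mex{0} = 1
g(4) = mex{0} = 1
g(5) = mex{0} = 1
g(6) = mex{0,1} = 2
g(7) = mex{1} = 0
g(8) = mex{0,1} = 2
g(9) = mex{0,1,2} = 3
So g(9) = 3.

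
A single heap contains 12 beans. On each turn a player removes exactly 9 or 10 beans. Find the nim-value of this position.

1

Grundy values for subtraction set {9, 10}:
g(0) = mex{} = 0
g(1) = mex{} = 0
g(2) = mex{} = 0
g(3) = mex{} = 0
g(4) = mex{} = 0
g(5) = mex{} = 0
g(6) = mex{} = 0
g(7) = mex{} = 0
g(8) = mex{} = 0
g(9) = mex{0} = 1
g(10) = mex{0} = 1
g(11) = mex{0} = 1
g(12) = mex{0} = 1
So g(12) = 1.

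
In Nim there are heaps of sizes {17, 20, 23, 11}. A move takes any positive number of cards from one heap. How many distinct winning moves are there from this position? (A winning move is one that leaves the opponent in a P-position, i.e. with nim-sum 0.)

3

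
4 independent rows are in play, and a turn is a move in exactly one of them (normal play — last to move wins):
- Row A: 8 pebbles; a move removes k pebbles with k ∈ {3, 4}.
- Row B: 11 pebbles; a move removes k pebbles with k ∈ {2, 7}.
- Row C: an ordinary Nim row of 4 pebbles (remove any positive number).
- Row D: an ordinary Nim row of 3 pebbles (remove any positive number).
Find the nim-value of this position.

For row A, compute g(0), g(1), … with moves {3, 4}:
g(0) = mex{} = 0
g(1) = mex{} = 0
g(2) = mex{} = 0
g(3) = mex{0} = 1
g(4) = mex{0} = 1
g(5) = mex{0} = 1
g(6) = mex{0,1} = 2
g(7) = mex{1} = 0
g(8) = mex{1} = 0
So g(8) = 0.
Build the Grundy sequence for row B with g(k) = mex{g(k−s) : s ∈ {2, 7}, s ≤ k}:
g(0) = mex{} = 0
g(1) = mex{} = 0
g(2) = mex{0} = 1
g(3) = mex{0} = 1
g(4) = mex{1} = 0
g(5) = mex{1} = 0
g(6) = mex{0} = 1
g(7) = mex{0} = 1
g(8) = mex{0,1} = 2
g(9) = mex{1} = 0
g(10) = mex{1,2} = 0
g(11) = mex{0} = 1
So g(11) = 1.
Row C is a plain Nim row of size 4, so its Grundy value is 4.
Row D is a plain Nim row of size 3, so its Grundy value is 3.
The value of a disjunctive sum is the nim-sum of the parts.
Combined value = 0 ⊕ 1 ⊕ 4 ⊕ 3 = 6.

6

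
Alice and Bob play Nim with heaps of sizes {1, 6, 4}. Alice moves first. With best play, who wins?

Alice wins

Compute the nim-sum pairwise:
1 ^ 6 = 7
7 ^ 4 = 3
The nim-sum is 3 ≠ 0, so this is an N-position: the player to move can win; Alice has a winning move.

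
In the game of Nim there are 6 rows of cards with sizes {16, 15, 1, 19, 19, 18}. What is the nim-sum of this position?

12

Compute the nim-sum pairwise:
16 XOR 15 = 31
31 XOR 1 = 30
30 XOR 19 = 13
13 XOR 19 = 30
30 XOR 18 = 12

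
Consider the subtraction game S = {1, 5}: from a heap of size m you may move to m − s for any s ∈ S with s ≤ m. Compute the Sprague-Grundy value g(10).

0

Compute g(0), g(1), … for moves {1, 5}:
k:     0  1  2  3  4  5  6  7  8  9 10
g(k):  0  1  0  1  0  1  0  1  0  1  0
So g(10) = 0.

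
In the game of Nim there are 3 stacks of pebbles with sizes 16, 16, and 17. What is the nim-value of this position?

Nim-sum: 16 XOR 16 XOR 17 = 17.

17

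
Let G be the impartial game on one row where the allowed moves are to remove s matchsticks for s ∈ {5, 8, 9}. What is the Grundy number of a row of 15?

0

Compute g(0), g(1), … for moves {5, 8, 9}:
k:     0  1  2  3  4  5  6  7  8  9 10 11 12 13 14 15
g(k):  0  0  0  0  0  1  1  1  1  1  2  2  2  2  0  0
So g(15) = 0.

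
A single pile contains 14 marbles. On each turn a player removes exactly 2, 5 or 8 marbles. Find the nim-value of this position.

0

Grundy values for subtraction set {2, 5, 8}:
k:     0  1  2  3  4  5  6  7  8  9 10 11 12 13 14
g(k):  0  0  1  1  0  2  1  0  2  1  0  0  1  1  0
So g(14) = 0.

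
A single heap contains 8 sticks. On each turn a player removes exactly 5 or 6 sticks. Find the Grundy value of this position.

1

Build the Grundy sequence with g(k) = mex{g(k−s) : s ∈ {5, 6}, s ≤ k}:
g(0) = mex{} = 0
g(1) = mex{} = 0
g(2) = mex{} = 0
g(3) = mex{} = 0
g(4) = mex{} = 0
g(5) = mex{0} = 1
g(6) = mex{0} = 1
g(7) = mex{0} = 1
g(8) = mex{0} = 1
So g(8) = 1.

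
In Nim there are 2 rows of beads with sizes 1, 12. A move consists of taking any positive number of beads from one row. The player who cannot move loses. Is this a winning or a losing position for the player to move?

Winning position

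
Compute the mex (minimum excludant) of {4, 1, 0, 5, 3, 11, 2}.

6

The values 0, 1, 2, 3, 4, 5 are all present; 6 is the first non-negative integer missing from the set.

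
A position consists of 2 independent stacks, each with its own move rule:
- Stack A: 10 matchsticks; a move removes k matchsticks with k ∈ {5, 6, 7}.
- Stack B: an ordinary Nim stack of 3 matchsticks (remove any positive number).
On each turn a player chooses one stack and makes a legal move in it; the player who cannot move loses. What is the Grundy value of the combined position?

Grundy values for stack A (subtraction set {5, 6, 7}):
g(0) = mex{} = 0
g(1) = mex{} = 0
g(2) = mex{} = 0
g(3) = mex{} = 0
g(4) = mex{} = 0
g(5) = mex{0} = 1
g(6) = mex{0} = 1
g(7) = mex{0} = 1
g(8) = mex{0} = 1
g(9) = mex{0} = 1
g(10) = mex{0,1} = 2
So g(10) = 2.
Stack B is a plain Nim stack of size 3, so its Grundy value is 3.
By the Sprague-Grundy theorem, the Grundy value of a sum of independent games is the XOR of the component values.
Combined value = 2 ⊕ 3 = 1.

1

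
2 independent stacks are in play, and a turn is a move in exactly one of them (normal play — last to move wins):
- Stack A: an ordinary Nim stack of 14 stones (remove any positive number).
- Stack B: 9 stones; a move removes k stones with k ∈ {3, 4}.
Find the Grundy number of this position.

Stack A is a plain Nim stack of size 14, so its Grundy value is 14.
Build the Grundy sequence for stack B with g(k) = mex{g(k−s) : s ∈ {3, 4}, s ≤ k}:
k:     0  1  2  3  4  5  6  7  8  9
g(k):  0  0  0  1  1  1  2  0  0  0
So g(9) = 0.
The value of a disjunctive sum is the nim-sum of the parts.
Combined value = 14 XOR 0 = 14.

14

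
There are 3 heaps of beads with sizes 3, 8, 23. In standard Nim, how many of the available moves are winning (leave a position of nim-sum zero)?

1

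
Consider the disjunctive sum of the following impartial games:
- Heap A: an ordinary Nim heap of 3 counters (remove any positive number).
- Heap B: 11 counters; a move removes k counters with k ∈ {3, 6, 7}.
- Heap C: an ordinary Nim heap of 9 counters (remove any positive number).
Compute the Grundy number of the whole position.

10

Heap A is a plain Nim heap of size 3, so its Grundy value is 3.
Grundy values for heap B (subtraction set {3, 6, 7}):
g(0) = mex{} = 0
g(1) = mex{} = 0
g(2) = mex{} = 0
g(3) = mex{0} = 1
g(4) = mex{0} = 1
g(5) = mex{0} = 1
g(6) = mex{0,1} = 2
g(7) = mex{0,1} = 2
g(8) = mex{0,1} = 2
g(9) = mex{0,1,2} = 3
g(10) = mex{1,2} = 0
g(11) = mex{1,2} = 0
So g(11) = 0.
Heap C is a plain Nim heap of size 9, so its Grundy value is 9.
The value of a disjunctive sum is the nim-sum of the parts.
Combined value = 3 XOR 0 XOR 9 = 10.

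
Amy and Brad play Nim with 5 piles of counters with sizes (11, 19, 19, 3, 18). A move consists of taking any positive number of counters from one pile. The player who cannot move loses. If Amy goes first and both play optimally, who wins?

Amy wins

In binary:
  01011  (11)
  10011  (19)
  10011  (19)
  00011  (3)
  10010  (18)
  -----
  11010  (26)
The nim-sum is 26 ≠ 0, so this is an N-position: the player to move can win; Amy has a winning move.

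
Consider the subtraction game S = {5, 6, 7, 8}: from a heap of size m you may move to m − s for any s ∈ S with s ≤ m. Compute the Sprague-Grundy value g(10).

2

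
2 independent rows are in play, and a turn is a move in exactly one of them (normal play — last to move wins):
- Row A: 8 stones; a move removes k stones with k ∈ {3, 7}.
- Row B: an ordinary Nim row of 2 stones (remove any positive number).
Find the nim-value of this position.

Grundy values for row A (subtraction set {3, 7}):
k:     0  1  2  3  4  5  6  7  8
g(k):  0  0  0  1  1  1  0  2  2
So g(8) = 2.
Row B is a plain Nim row of size 2, so its Grundy value is 2.
The value of a disjunctive sum is the nim-sum of the parts.
Combined value = 2 XOR 2 = 0.

0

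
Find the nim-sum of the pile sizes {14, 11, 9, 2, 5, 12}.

Nim-sum: 14 ⊕ 11 ⊕ 9 ⊕ 2 ⊕ 5 ⊕ 12 = 7.

7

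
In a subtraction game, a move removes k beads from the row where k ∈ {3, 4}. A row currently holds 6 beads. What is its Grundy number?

2

Build the Grundy sequence with g(k) = mex{g(k−s) : s ∈ {3, 4}, s ≤ k}:
g(0) = mex{} = 0
g(1) = mex{} = 0
g(2) = mex{} = 0
g(3) = mex{0} = 1
g(4) = mex{0} = 1
g(5) = mex{0} = 1
g(6) = mex{0,1} = 2
So g(6) = 2.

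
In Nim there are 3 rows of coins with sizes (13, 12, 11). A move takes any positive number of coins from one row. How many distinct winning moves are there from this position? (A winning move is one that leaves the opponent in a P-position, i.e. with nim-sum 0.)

3

Nim-sum: 13 ⊕ 12 ⊕ 11 = 10.
The overall nim-sum is X = 10. A row of size p has a winning move iff p XOR X < p (reduce it to p XOR X).
  13: 13 XOR 10 = 7 < 13 — winning move (to 7).
  12: 12 XOR 10 = 6 < 12 — winning move (to 6).
  11: 11 XOR 10 = 1 < 11 — winning move (to 1).
That gives 3 winning moves.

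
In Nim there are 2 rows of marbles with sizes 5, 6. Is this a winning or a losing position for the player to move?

Bitwise XOR of the heap sizes:
  101  (5)
  110  (6)
  ---
  011  (3)
The nim-sum is 3 ≠ 0, so this is an N-position: the player to move can win.

Winning position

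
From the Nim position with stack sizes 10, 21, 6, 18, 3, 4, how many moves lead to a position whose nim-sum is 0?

1

Compute the nim-sum pairwise:
10 ⊕ 21 = 31
31 ⊕ 6 = 25
25 ⊕ 18 = 11
11 ⊕ 3 = 8
8 ⊕ 4 = 12
The overall nim-sum is X = 12. A stack of size p has a winning move iff p XOR X < p (reduce it to p XOR X).
  10: 10 XOR 12 = 6 < 10 — winning move (to 6).
  21: 21 XOR 12 = 25 ≥ 21 — no move.
  6: 6 XOR 12 = 10 ≥ 6 — no move.
  18: 18 XOR 12 = 30 ≥ 18 — no move.
  3: 3 XOR 12 = 15 ≥ 3 — no move.
  4: 4 XOR 12 = 8 ≥ 4 — no move.
That gives 1 winning move.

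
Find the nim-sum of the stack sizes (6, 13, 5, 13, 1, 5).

Compute the nim-sum pairwise:
6 XOR 13 = 11
11 XOR 5 = 14
14 XOR 13 = 3
3 XOR 1 = 2
2 XOR 5 = 7

7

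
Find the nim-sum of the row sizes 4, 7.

Write each in binary and XOR column by column:
  100  (4)
  111  (7)
  ---
  011  (3)

3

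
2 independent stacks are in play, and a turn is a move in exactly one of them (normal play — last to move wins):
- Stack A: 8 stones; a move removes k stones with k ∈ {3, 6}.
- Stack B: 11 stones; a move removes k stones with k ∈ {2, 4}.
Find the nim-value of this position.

Grundy values for stack A (subtraction set {3, 6}):
g(0) = mex{} = 0
g(1) = mex{} = 0
g(2) = mex{} = 0
g(3) = mex{0} = 1
g(4) = mex{0} = 1
g(5) = mex{0} = 1
g(6) = mex{0,1} = 2
g(7) = mex{0,1} = 2
g(8) = mex{0,1} = 2
So g(8) = 2.
For stack B, compute g(0), g(1), … with moves {2, 4}:
g(0) = mex{} = 0
g(1) = mex{} = 0
g(2) = mex{0} = 1
g(3) = mex{0} = 1
g(4) = mex{0,1} = 2
g(5) = mex{0,1} = 2
g(6) = mex{1,2} = 0
g(7) = mex{1,2} = 0
g(8) = mex{0,2} = 1
g(9) = mex{0,2} = 1
g(10) = mex{0,1} = 2
g(11) = mex{0,1} = 2
So g(11) = 2.
The value of a disjunctive sum is the nim-sum of the parts.
Combined value = 2 XOR 2 = 0.

0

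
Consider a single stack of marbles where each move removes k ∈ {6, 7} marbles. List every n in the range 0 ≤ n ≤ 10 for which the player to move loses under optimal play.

0, 1, 2, 3, 4, 5

Grundy values for subtraction set {6, 7}:
g(0) = mex{} = 0
g(1) = mex{} = 0
g(2) = mex{} = 0
g(3) = mex{} = 0
g(4) = mex{} = 0
g(5) = mex{} = 0
g(6) = mex{0} = 1
g(7) = mex{0} = 1
g(8) = mex{0} = 1
g(9) = mex{0} = 1
g(10) = mex{0} = 1
The P-positions (g = 0) in 0..10 are 0, 1, 2, 3, 4, 5.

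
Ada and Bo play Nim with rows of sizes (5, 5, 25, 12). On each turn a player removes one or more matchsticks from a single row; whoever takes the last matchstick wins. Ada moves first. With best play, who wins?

Ada wins

Compute the nim-sum pairwise:
5 ^ 5 = 0
0 ^ 25 = 25
25 ^ 12 = 21
The nim-sum is 21 ≠ 0, so this is an N-position: the player to move can win; Ada has a winning move.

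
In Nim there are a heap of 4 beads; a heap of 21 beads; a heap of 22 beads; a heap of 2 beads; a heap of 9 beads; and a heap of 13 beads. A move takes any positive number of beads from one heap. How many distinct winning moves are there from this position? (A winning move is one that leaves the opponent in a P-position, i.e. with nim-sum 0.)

Compute the nim-sum pairwise:
4 ⊕ 21 = 17
17 ⊕ 22 = 7
7 ⊕ 2 = 5
5 ⊕ 9 = 12
12 ⊕ 13 = 1
The overall nim-sum is X = 1. A heap of size p has a winning move iff p XOR X < p (reduce it to p XOR X).
  4: 4 XOR 1 = 5 ≥ 4 — no move.
  21: 21 XOR 1 = 20 < 21 — winning move (to 20).
  22: 22 XOR 1 = 23 ≥ 22 — no move.
  2: 2 XOR 1 = 3 ≥ 2 — no move.
  9: 9 XOR 1 = 8 < 9 — winning move (to 8).
  13: 13 XOR 1 = 12 < 13 — winning move (to 12).
That gives 3 winning moves.

3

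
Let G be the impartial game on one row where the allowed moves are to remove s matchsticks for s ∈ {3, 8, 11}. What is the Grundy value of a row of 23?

1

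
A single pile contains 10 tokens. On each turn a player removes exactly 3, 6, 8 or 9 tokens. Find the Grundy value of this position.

3

Build the Grundy sequence with g(k) = mex{g(k−s) : s ∈ {3, 6, 8, 9}, s ≤ k}:
k:     0  1  2  3  4  5  6  7  8  9 10
g(k):  0  0  0  1  1  1  2  2  2  3  3
So g(10) = 3.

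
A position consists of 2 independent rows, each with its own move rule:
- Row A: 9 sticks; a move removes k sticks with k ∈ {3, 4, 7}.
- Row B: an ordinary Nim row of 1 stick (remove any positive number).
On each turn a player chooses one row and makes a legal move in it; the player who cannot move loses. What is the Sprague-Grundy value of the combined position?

2

For row A, compute g(0), g(1), … with moves {3, 4, 7}:
g(0) = mex{} = 0
g(1) = mex{} = 0
g(2) = mex{} = 0
g(3) = mex{0} = 1
g(4) = mex{0} = 1
g(5) = mex{0} = 1
g(6) = mex{0,1} = 2
g(7) = mex{0,1} = 2
g(8) = mex{0,1} = 2
g(9) = mex{0,1,2} = 3
So g(9) = 3.
Row B is a plain Nim row of size 1, so its Grundy value is 1.
The value of a disjunctive sum is the nim-sum of the parts.
Combined value = 3 XOR 1 = 2.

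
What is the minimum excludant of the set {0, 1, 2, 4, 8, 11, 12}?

The values 0, 1, 2 are all present; 3 is the first non-negative integer missing from the set.

3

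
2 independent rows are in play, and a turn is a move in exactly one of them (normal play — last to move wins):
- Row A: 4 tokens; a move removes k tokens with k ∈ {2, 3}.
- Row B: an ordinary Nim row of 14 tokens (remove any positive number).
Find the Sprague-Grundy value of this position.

Grundy values for row A (subtraction set {2, 3}):
g(0) = mex{} = 0
g(1) = mex{} = 0
g(2) = mex{0} = 1
g(3) = mex{0} = 1
g(4) = mex{0,1} = 2
So g(4) = 2.
Row B is a plain Nim row of size 14, so its Grundy value is 14.
By the Sprague-Grundy theorem, the Grundy value of a sum of independent games is the XOR of the component values.
Combined value = 2 XOR 14 = 12.

12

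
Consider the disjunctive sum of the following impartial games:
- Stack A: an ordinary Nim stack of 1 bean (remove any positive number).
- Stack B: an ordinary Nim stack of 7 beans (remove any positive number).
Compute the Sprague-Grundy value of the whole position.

6

Stack A is a plain Nim stack of size 1, so its Grundy value is 1.
Stack B is a plain Nim stack of size 7, so its Grundy value is 7.
By the Sprague-Grundy theorem, the Grundy value of a sum of independent games is the XOR of the component values.
Combined value = 1 XOR 7 = 6.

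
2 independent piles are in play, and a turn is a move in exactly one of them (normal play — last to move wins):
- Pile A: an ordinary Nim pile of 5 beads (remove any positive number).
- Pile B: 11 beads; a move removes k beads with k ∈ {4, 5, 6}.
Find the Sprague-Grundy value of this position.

Pile A is a plain Nim pile of size 5, so its Grundy value is 5.
For pile B, compute g(0), g(1), … with moves {4, 5, 6}:
g(0) = mex{} = 0
g(1) = mex{} = 0
g(2) = mex{} = 0
g(3) = mex{} = 0
g(4) = mex{0} = 1
g(5) = mex{0} = 1
g(6) = mex{0} = 1
g(7) = mex{0} = 1
g(8) = mex{0,1} = 2
g(9) = mex{0,1} = 2
g(10) = mex{1} = 0
g(11) = mex{1} = 0
So g(11) = 0.
The value of a disjunctive sum is the nim-sum of the parts.
Combined value = 5 ⊕ 0 = 5.

5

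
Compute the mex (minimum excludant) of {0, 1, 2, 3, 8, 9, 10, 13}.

4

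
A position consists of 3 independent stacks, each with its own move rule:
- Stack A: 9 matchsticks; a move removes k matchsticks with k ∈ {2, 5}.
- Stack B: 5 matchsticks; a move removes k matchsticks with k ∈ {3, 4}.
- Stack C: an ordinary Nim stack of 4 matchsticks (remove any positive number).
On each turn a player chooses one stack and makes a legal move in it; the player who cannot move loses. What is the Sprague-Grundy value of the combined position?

4

Grundy values for stack A (subtraction set {2, 5}):
k:     0  1  2  3  4  5  6  7  8  9
g(k):  0  0  1  1  0  2  1  0  0  1
So g(9) = 1.
Grundy values for stack B (subtraction set {3, 4}):
g(0) = mex{} = 0
g(1) = mex{} = 0
g(2) = mex{} = 0
g(3) = mex{0} = 1
g(4) = mex{0} = 1
g(5) = mex{0} = 1
So g(5) = 1.
Stack C is a plain Nim stack of size 4, so its Grundy value is 4.
The value of a disjunctive sum is the nim-sum of the parts.
Combined value = 1 ⊕ 1 ⊕ 4 = 4.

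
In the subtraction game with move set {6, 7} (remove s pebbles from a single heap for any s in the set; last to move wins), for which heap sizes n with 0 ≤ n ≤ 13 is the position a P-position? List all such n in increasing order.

Compute g(0), g(1), … for moves {6, 7}:
g(0) = mex{} = 0
g(1) = mex{} = 0
g(2) = mex{} = 0
g(3) = mex{} = 0
g(4) = mex{} = 0
g(5) = mex{} = 0
g(6) = mex{0} = 1
g(7) = mex{0} = 1
g(8) = mex{0} = 1
g(9) = mex{0} = 1
g(10) = mex{0} = 1
g(11) = mex{0} = 1
g(12) = mex{0,1} = 2
g(13) = mex{1} = 0
The P-positions (g = 0) in 0..13 are 0, 1, 2, 3, 4, 5, 13.

0, 1, 2, 3, 4, 5, 13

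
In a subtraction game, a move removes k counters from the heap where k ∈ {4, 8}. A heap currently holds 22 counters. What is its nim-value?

2

Compute g(0), g(1), … for moves {4, 8}:
k:     0  1  2  3  4  5  6  7  8  9 10 11 12 13 14 15 16 17 18 19 20 21 22
g(k):  0  0  0  0  1  1  1  1  2  2  2  2  0  0  0  0  1  1  1  1  2  2  2
So g(22) = 2.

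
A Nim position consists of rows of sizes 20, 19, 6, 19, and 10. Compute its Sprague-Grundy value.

24

Nim-sum: 20 ⊕ 19 ⊕ 6 ⊕ 19 ⊕ 10 = 24.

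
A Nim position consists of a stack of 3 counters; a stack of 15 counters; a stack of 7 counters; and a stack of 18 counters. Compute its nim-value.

Write each in binary and XOR column by column:
  00011  (3)
  01111  (15)
  00111  (7)
  10010  (18)
  -----
  11001  (25)

25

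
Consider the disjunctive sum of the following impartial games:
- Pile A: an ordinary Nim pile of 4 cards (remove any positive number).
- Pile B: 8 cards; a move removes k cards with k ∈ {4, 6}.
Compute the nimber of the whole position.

Pile A is a plain Nim pile of size 4, so its Grundy value is 4.
For pile B, compute g(0), g(1), … with moves {4, 6}:
k:     0  1  2  3  4  5  6  7  8
g(k):  0  0  0  0  1  1  1  1  2
So g(8) = 2.
By the Sprague-Grundy theorem, the Grundy value of a sum of independent games is the XOR of the component values.
Combined value = 4 ⊕ 2 = 6.

6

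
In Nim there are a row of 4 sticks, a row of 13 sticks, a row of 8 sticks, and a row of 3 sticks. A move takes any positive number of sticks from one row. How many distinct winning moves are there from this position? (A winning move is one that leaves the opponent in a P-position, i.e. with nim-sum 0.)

1

Compute the nim-sum pairwise:
4 XOR 13 = 9
9 XOR 8 = 1
1 XOR 3 = 2
The overall nim-sum is X = 2. A row of size p has a winning move iff p XOR X < p (reduce it to p XOR X).
  4: 4 XOR 2 = 6 ≥ 4 — no move.
  13: 13 XOR 2 = 15 ≥ 13 — no move.
  8: 8 XOR 2 = 10 ≥ 8 — no move.
  3: 3 XOR 2 = 1 < 3 — winning move (to 1).
That gives 1 winning move.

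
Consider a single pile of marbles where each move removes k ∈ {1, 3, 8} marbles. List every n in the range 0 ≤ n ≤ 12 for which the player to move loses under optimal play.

0, 2, 4, 6, 11

Build the Grundy sequence with g(k) = mex{g(k−s) : s ∈ {1, 3, 8}, s ≤ k}:
k:     0  1  2  3  4  5  6  7  8  9 10 11 12
g(k):  0  1  0  1  0  1  0  1  2  3  2  0  1
The P-positions (g = 0) in 0..12 are 0, 2, 4, 6, 11.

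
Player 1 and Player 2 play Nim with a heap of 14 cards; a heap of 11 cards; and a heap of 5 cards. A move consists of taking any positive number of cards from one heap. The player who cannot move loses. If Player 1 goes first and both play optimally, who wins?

Bitwise XOR of the heap sizes:
  1110  (14)
  1011  (11)
  0101  (5)
  ----
  0000  (0)
The nim-sum is 0, so this is a P-position: the player to move is in a losing position under optimal play; Player 1 is about to move from it and so loses — Player 2 wins.

Player 2 wins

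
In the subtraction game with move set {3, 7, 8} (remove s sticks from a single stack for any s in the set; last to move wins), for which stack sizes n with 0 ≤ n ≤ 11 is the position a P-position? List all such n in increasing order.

0, 1, 2, 6, 11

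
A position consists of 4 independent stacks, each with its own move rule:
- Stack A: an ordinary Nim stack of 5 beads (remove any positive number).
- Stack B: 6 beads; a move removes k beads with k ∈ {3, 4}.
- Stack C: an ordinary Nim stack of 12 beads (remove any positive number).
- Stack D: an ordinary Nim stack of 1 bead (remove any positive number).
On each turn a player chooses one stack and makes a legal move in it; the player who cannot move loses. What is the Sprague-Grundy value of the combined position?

10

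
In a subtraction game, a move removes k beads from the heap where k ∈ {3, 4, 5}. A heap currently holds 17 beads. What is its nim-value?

0

Grundy values for subtraction set {3, 4, 5}:
k:     0  1  2  3  4  5  6  7  8  9 10 11 12 13 14 15 16 17
g(k):  0  0  0  1  1  1  2  2  0  0  0  1  1  1  2  2  0  0
So g(17) = 0.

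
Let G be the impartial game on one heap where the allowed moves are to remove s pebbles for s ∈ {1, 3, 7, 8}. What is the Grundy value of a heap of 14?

2

Build the Grundy sequence with g(k) = mex{g(k−s) : s ∈ {1, 3, 7, 8}, s ≤ k}:
g(0) = mex{} = 0
g(1) = mex{0} = 1
g(2) = mex{1} = 0
g(3) = mex{0} = 1
g(4) = mex{1} = 0
g(5) = mex{0} = 1
g(6) = mex{1} = 0
g(7) = mex{0} = 1
g(8) = mex{0,1} = 2
g(9) = mex{0,1,2} = 3
g(10) = mex{0,1,3} = 2
g(11) = mex{0,1,2} = 3
g(12) = mex{0,1,3} = 2
g(13) = mex{0,1,2} = 3
g(14) = mex{0,1,3} = 2
So g(14) = 2.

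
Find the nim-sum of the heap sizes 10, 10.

Write each in binary and XOR column by column:
  1010  (10)
  1010  (10)
  ----
  0000  (0)

0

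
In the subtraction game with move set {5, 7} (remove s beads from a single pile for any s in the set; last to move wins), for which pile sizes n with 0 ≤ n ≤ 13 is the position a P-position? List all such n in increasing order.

Grundy values for subtraction set {5, 7}:
g(0) = mex{} = 0
g(1) = mex{} = 0
g(2) = mex{} = 0
g(3) = mex{} = 0
g(4) = mex{} = 0
g(5) = mex{0} = 1
g(6) = mex{0} = 1
g(7) = mex{0} = 1
g(8) = mex{0} = 1
g(9) = mex{0} = 1
g(10) = mex{0,1} = 2
g(11) = mex{0,1} = 2
g(12) = mex{1} = 0
g(13) = mex{1} = 0
The P-positions (g = 0) in 0..13 are 0, 1, 2, 3, 4, 12, 13.

0, 1, 2, 3, 4, 12, 13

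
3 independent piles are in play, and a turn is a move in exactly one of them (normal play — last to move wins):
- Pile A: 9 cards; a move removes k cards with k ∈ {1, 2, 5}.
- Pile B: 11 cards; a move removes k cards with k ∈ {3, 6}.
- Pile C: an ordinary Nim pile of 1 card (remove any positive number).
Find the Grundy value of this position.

Build the Grundy sequence for pile A with g(k) = mex{g(k−s) : s ∈ {1, 2, 5}, s ≤ k}:
k:     0  1  2  3  4  5  6  7  8  9
g(k):  0  1  2  0  1  2  0  1  2  0
So g(9) = 0.
Grundy values for pile B (subtraction set {3, 6}):
k:     0  1  2  3  4  5  6  7  8  9 10 11
g(k):  0  0  0  1  1  1  2  2  2  0  0  0
So g(11) = 0.
Pile C is a plain Nim pile of size 1, so its Grundy value is 1.
By the Sprague-Grundy theorem, the Grundy value of a sum of independent games is the XOR of the component values.
Combined value = 0 ⊕ 0 ⊕ 1 = 1.

1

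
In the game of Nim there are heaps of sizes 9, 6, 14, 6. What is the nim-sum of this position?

7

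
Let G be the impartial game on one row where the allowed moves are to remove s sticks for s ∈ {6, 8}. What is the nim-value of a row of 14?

Grundy values for subtraction set {6, 8}:
g(0) = mex{} = 0
g(1) = mex{} = 0
g(2) = mex{} = 0
g(3) = mex{} = 0
g(4) = mex{} = 0
g(5) = mex{} = 0
g(6) = mex{0} = 1
g(7) = mex{0} = 1
g(8) = mex{0} = 1
g(9) = mex{0} = 1
g(10) = mex{0} = 1
g(11) = mex{0} = 1
g(12) = mex{0,1} = 2
g(13) = mex{0,1} = 2
g(14) = mex{1} = 0
So g(14) = 0.

0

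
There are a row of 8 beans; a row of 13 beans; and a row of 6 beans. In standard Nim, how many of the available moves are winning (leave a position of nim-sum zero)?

Nim-sum: 8 ⊕ 13 ⊕ 6 = 3.
The overall nim-sum is X = 3. A row of size p has a winning move iff p XOR X < p (reduce it to p XOR X).
  8: 8 XOR 3 = 11 ≥ 8 — no move.
  13: 13 XOR 3 = 14 ≥ 13 — no move.
  6: 6 XOR 3 = 5 < 6 — winning move (to 5).
That gives 1 winning move.

1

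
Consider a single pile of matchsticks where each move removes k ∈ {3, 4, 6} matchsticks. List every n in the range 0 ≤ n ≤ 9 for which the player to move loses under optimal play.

0, 1, 2, 9

Build the Grundy sequence with g(k) = mex{g(k−s) : s ∈ {3, 4, 6}, s ≤ k}:
g(0) = mex{} = 0
g(1) = mex{} = 0
g(2) = mex{} = 0
g(3) = mex{0} = 1
g(4) = mex{0} = 1
g(5) = mex{0} = 1
g(6) = mex{0,1} = 2
g(7) = mex{0,1} = 2
g(8) = mex{0,1} = 2
g(9) = mex{1,2} = 0
The P-positions (g = 0) in 0..9 are 0, 1, 2, 9.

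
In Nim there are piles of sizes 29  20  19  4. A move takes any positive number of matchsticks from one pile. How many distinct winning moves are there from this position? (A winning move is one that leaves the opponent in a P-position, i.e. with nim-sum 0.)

3

Nim-sum: 29 ^ 20 ^ 19 ^ 4 = 30.
The overall nim-sum is X = 30. A pile of size p has a winning move iff p XOR X < p (reduce it to p XOR X).
  29: 29 XOR 30 = 3 < 29 — winning move (to 3).
  20: 20 XOR 30 = 10 < 20 — winning move (to 10).
  19: 19 XOR 30 = 13 < 19 — winning move (to 13).
  4: 4 XOR 30 = 26 ≥ 4 — no move.
That gives 3 winning moves.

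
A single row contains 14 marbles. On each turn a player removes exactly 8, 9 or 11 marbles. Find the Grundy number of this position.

1

Compute g(0), g(1), … for moves {8, 9, 11}:
g(0) = mex{} = 0
g(1) = mex{} = 0
g(2) = mex{} = 0
g(3) = mex{} = 0
g(4) = mex{} = 0
g(5) = mex{} = 0
g(6) = mex{} = 0
g(7) = mex{} = 0
g(8) = mex{0} = 1
g(9) = mex{0} = 1
g(10) = mex{0} = 1
g(11) = mex{0} = 1
g(12) = mex{0} = 1
g(13) = mex{0} = 1
g(14) = mex{0} = 1
So g(14) = 1.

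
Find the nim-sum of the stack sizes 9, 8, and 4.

5

In binary:
  1001  (9)
  1000  (8)
  0100  (4)
  ----
  0101  (5)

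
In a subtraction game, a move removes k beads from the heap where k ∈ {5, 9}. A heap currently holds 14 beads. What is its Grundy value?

0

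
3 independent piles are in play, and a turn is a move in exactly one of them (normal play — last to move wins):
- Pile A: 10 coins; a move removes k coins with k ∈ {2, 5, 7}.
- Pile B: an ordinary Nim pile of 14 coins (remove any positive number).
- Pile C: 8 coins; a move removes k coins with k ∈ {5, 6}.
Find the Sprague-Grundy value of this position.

15

For pile A, compute g(0), g(1), … with moves {2, 5, 7}:
g(0) = mex{} = 0
g(1) = mex{} = 0
g(2) = mex{0} = 1
g(3) = mex{0} = 1
g(4) = mex{1} = 0
g(5) = mex{0,1} = 2
g(6) = mex{0} = 1
g(7) = mex{0,1,2} = 3
g(8) = mex{0,1} = 2
g(9) = mex{0,1,3} = 2
g(10) = mex{1,2} = 0
So g(10) = 0.
Pile B is a plain Nim pile of size 14, so its Grundy value is 14.
Grundy values for pile C (subtraction set {5, 6}):
k:     0  1  2  3  4  5  6  7  8
g(k):  0  0  0  0  0  1  1  1  1
So g(8) = 1.
The value of a disjunctive sum is the nim-sum of the parts.
Combined value = 0 ⊕ 14 ⊕ 1 = 15.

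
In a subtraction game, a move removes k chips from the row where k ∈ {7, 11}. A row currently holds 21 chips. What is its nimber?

Grundy values for subtraction set {7, 11}:
k:     0  1  2  3  4  5  6  7  8  9 10 11 12 13 14 15 16 17 18 19 20 21
g(k):  0  0  0  0  0  0  0  1  1  1  1  1  1  1  2  2  2  2  0  0  0  0
So g(21) = 0.

0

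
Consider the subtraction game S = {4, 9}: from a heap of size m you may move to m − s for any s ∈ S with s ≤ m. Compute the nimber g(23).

Compute g(0), g(1), … for moves {4, 9}:
k:     0  1  2  3  4  5  6  7  8  9 10 11 12 13 14 15 16 17 18 19 20 21 22 23
g(k):  0  0  0  0  1  1  1  1  0  2  2  2  1  0  0  0  0  1  1  1  1  0  2  2
So g(23) = 2.

2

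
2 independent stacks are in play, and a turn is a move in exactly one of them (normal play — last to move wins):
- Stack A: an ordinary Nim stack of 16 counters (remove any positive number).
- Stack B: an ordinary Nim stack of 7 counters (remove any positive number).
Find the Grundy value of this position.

23

Stack A is a plain Nim stack of size 16, so its Grundy value is 16.
Stack B is a plain Nim stack of size 7, so its Grundy value is 7.
The value of a disjunctive sum is the nim-sum of the parts.
Combined value = 16 XOR 7 = 23.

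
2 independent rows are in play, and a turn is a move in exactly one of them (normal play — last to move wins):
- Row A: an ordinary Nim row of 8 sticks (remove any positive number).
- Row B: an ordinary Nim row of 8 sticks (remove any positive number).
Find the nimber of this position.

Row A is a plain Nim row of size 8, so its Grundy value is 8.
Row B is a plain Nim row of size 8, so its Grundy value is 8.
The value of a disjunctive sum is the nim-sum of the parts.
Combined value = 8 XOR 8 = 0.

0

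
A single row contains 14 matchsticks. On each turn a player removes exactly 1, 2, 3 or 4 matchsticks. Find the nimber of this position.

4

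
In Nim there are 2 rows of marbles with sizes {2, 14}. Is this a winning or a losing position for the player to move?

Winning position

Compute the nim-sum pairwise:
2 ^ 14 = 12
The nim-sum is 12 ≠ 0, so this is an N-position: the player to move can win.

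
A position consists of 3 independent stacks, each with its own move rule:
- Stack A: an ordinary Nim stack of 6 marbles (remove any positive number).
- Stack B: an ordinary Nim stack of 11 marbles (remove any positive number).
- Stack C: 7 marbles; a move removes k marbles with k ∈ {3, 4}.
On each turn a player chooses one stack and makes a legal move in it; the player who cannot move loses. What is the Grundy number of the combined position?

Stack A is a plain Nim stack of size 6, so its Grundy value is 6.
Stack B is a plain Nim stack of size 11, so its Grundy value is 11.
Build the Grundy sequence for stack C with g(k) = mex{g(k−s) : s ∈ {3, 4}, s ≤ k}:
k:     0  1  2  3  4  5  6  7
g(k):  0  0  0  1  1  1  2  0
So g(7) = 0.
By the Sprague-Grundy theorem, the Grundy value of a sum of independent games is the XOR of the component values.
Combined value = 6 XOR 11 XOR 0 = 13.

13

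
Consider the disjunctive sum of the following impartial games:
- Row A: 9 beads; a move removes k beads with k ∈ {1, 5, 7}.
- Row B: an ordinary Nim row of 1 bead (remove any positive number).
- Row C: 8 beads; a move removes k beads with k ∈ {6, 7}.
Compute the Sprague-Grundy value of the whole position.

1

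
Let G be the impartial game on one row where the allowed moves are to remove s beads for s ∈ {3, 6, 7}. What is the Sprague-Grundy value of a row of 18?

Grundy values for subtraction set {3, 6, 7}:
k:     0  1  2  3  4  5  6  7  8  9 10 11 12 13 14 15 16 17 18
g(k):  0  0  0  1  1  1  2  2  2  3  0  0  0  1  1  1  2  2  2
So g(18) = 2.

2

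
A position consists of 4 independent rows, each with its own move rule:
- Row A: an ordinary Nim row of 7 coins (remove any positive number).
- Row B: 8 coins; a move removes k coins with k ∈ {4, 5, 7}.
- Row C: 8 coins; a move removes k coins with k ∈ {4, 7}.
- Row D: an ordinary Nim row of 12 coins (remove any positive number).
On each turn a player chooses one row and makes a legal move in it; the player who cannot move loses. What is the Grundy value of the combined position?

11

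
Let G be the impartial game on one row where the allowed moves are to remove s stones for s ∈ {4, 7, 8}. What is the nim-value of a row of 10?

2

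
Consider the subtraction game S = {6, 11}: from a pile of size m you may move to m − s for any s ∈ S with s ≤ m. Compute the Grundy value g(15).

2

Compute g(0), g(1), … for moves {6, 11}:
k:     0  1  2  3  4  5  6  7  8  9 10 11 12 13 14 15
g(k):  0  0  0  0  0  0  1  1  1  1  1  1  2  2  2  2
So g(15) = 2.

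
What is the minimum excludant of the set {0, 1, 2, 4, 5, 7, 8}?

3

The values 0, 1, 2 are all present; 3 is the first non-negative integer missing from the set.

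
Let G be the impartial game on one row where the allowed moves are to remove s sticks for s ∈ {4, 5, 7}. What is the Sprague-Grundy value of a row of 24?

Compute g(0), g(1), … for moves {4, 5, 7}:
k:     0  1  2  3  4  5  6  7  8  9 10 11 12 13 14 15 16 17 18 19 20 21 22 23 24
g(k):  0  0  0  0  1  1  1  1  2  2  2  0  0  0  0  1  1  1  1  2  2  2  0  0  0
So g(24) = 0.

0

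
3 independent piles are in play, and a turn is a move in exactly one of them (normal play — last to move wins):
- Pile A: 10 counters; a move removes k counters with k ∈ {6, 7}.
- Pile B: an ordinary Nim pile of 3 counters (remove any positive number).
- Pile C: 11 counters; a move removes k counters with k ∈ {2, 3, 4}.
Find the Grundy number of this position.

0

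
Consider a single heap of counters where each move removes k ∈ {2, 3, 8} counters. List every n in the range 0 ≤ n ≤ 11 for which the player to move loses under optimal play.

0, 1, 5, 6, 10, 11

Grundy values for subtraction set {2, 3, 8}:
k:     0  1  2  3  4  5  6  7  8  9 10 11
g(k):  0  0  1  1  2  0  0  1  1  2  0  0
The P-positions (g = 0) in 0..11 are 0, 1, 5, 6, 10, 11.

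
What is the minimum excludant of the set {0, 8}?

0 is in the set but 1 is not, so the mex is 1.

1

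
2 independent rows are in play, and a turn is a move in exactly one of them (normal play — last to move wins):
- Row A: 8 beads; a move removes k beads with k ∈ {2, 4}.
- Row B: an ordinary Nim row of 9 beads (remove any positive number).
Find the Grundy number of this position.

8

For row A, compute g(0), g(1), … with moves {2, 4}:
g(0) = mex{} = 0
g(1) = mex{} = 0
g(2) = mex{0} = 1
g(3) = mex{0} = 1
g(4) = mex{0,1} = 2
g(5) = mex{0,1} = 2
g(6) = mex{1,2} = 0
g(7) = mex{1,2} = 0
g(8) = mex{0,2} = 1
So g(8) = 1.
Row B is a plain Nim row of size 9, so its Grundy value is 9.
By the Sprague-Grundy theorem, the Grundy value of a sum of independent games is the XOR of the component values.
Combined value = 1 XOR 9 = 8.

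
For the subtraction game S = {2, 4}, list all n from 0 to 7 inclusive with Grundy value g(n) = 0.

Grundy values for subtraction set {2, 4}:
g(0) = mex{} = 0
g(1) = mex{} = 0
g(2) = mex{0} = 1
g(3) = mex{0} = 1
g(4) = mex{0,1} = 2
g(5) = mex{0,1} = 2
g(6) = mex{1,2} = 0
g(7) = mex{1,2} = 0
The P-positions (g = 0) in 0..7 are 0, 1, 6, 7.

0, 1, 6, 7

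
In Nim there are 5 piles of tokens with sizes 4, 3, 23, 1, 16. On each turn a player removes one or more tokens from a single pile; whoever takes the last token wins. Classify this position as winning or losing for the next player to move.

Nim-sum: 4 ⊕ 3 ⊕ 23 ⊕ 1 ⊕ 16 = 1.
The nim-sum is 1 ≠ 0, so this is an N-position: the player to move can win.

Winning position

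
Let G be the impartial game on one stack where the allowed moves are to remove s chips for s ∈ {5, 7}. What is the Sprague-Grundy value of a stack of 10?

2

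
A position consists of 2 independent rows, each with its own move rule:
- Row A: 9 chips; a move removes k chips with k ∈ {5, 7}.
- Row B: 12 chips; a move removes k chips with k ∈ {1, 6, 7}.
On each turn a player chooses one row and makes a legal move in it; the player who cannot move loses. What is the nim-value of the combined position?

Grundy values for row A (subtraction set {5, 7}):
k:     0  1  2  3  4  5  6  7  8  9
g(k):  0  0  0  0  0  1  1  1  1  1
So g(9) = 1.
For row B, compute g(0), g(1), … with moves {1, 6, 7}:
g(0) = mex{} = 0
g(1) = mex{0} = 1
g(2) = mex{1} = 0
g(3) = mex{0} = 1
g(4) = mex{1} = 0
g(5) = mex{0} = 1
g(6) = mex{0,1} = 2
g(7) = mex{0,1,2} = 3
g(8) = mex{0,1,3} = 2
g(9) = mex{0,1,2} = 3
g(10) = mex{0,1,3} = 2
g(11) = mex{0,1,2} = 3
g(12) = mex{1,2,3} = 0
So g(12) = 0.
The value of a disjunctive sum is the nim-sum of the parts.
Combined value = 1 ⊕ 0 = 1.

1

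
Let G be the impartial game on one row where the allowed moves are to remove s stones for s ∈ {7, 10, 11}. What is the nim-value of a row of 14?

2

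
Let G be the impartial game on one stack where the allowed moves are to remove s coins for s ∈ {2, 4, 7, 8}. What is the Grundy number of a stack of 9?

4

Compute g(0), g(1), … for moves {2, 4, 7, 8}:
g(0) = mex{} = 0
g(1) = mex{} = 0
g(2) = mex{0} = 1
g(3) = mex{0} = 1
g(4) = mex{0,1} = 2
g(5) = mex{0,1} = 2
g(6) = mex{1,2} = 0
g(7) = mex{0,1,2} = 3
g(8) = mex{0,2} = 1
g(9) = mex{0,1,2,3} = 4
So g(9) = 4.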